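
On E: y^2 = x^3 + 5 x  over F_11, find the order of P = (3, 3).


Compute successive multiples of P until we hit O:
  1P = (3, 3)
  2P = (9, 9)
  3P = (0, 0)
  4P = (9, 2)
  5P = (3, 8)
  6P = O

ord(P) = 6


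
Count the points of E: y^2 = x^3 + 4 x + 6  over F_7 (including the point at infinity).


For each x in F_7, count y with y^2 = x^3 + 4 x + 6 mod 7:
  x = 1: RHS = 4, y in [2, 5]  -> 2 point(s)
  x = 2: RHS = 1, y in [1, 6]  -> 2 point(s)
  x = 4: RHS = 2, y in [3, 4]  -> 2 point(s)
  x = 5: RHS = 4, y in [2, 5]  -> 2 point(s)
  x = 6: RHS = 1, y in [1, 6]  -> 2 point(s)
Affine points: 10. Add the point at infinity: total = 11.

#E(F_7) = 11


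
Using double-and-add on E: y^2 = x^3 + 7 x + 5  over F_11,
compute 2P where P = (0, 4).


k = 2 = 10_2 (binary, LSB first: 01)
Double-and-add from P = (0, 4):
  bit 0 = 0: acc unchanged = O
  bit 1 = 1: acc = O + (3, 3) = (3, 3)

2P = (3, 3)


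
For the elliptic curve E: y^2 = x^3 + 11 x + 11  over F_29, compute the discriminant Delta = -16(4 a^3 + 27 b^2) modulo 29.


4 a^3 + 27 b^2 = 4*11^3 + 27*11^2 = 5324 + 3267 = 8591
Delta = -16 * (8591) = -137456
Delta mod 29 = 4

Delta = 4 (mod 29)


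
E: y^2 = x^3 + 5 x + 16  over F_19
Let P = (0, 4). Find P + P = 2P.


Doubling: s = (3 x1^2 + a) / (2 y1)
s = (3*0^2 + 5) / (2*4) mod 19 = 3
x3 = s^2 - 2 x1 mod 19 = 3^2 - 2*0 = 9
y3 = s (x1 - x3) - y1 mod 19 = 3 * (0 - 9) - 4 = 7

2P = (9, 7)


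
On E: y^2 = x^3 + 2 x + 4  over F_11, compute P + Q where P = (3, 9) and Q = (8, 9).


P != Q, so use the chord formula.
s = (y2 - y1) / (x2 - x1) = (0) / (5) mod 11 = 0
x3 = s^2 - x1 - x2 mod 11 = 0^2 - 3 - 8 = 0
y3 = s (x1 - x3) - y1 mod 11 = 0 * (3 - 0) - 9 = 2

P + Q = (0, 2)


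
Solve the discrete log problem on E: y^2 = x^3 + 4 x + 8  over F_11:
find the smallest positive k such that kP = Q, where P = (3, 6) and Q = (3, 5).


Enumerate multiples of P until we hit Q = (3, 5):
  1P = (3, 6)
  2P = (9, 6)
  3P = (10, 5)
  4P = (7, 4)
  5P = (4, 0)
  6P = (7, 7)
  7P = (10, 6)
  8P = (9, 5)
  9P = (3, 5)
Match found at i = 9.

k = 9


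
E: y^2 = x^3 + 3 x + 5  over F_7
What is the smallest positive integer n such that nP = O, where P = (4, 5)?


Compute successive multiples of P until we hit O:
  1P = (4, 5)
  2P = (1, 4)
  3P = (6, 6)
  4P = (6, 1)
  5P = (1, 3)
  6P = (4, 2)
  7P = O

ord(P) = 7


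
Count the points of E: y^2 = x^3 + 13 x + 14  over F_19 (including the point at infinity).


For each x in F_19, count y with y^2 = x^3 + 13 x + 14 mod 19:
  x = 1: RHS = 9, y in [3, 16]  -> 2 point(s)
  x = 3: RHS = 4, y in [2, 17]  -> 2 point(s)
  x = 4: RHS = 16, y in [4, 15]  -> 2 point(s)
  x = 6: RHS = 4, y in [2, 17]  -> 2 point(s)
  x = 7: RHS = 11, y in [7, 12]  -> 2 point(s)
  x = 9: RHS = 5, y in [9, 10]  -> 2 point(s)
  x = 10: RHS = 4, y in [2, 17]  -> 2 point(s)
  x = 11: RHS = 6, y in [5, 14]  -> 2 point(s)
  x = 12: RHS = 17, y in [6, 13]  -> 2 point(s)
  x = 13: RHS = 5, y in [9, 10]  -> 2 point(s)
  x = 16: RHS = 5, y in [9, 10]  -> 2 point(s)
  x = 18: RHS = 0, y in [0]  -> 1 point(s)
Affine points: 23. Add the point at infinity: total = 24.

#E(F_19) = 24


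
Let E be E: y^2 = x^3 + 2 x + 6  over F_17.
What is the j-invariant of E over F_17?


Delta = -16(4 a^3 + 27 b^2) mod 17 = 1
-1728 * (4 a)^3 = -1728 * (4*2)^3 mod 17 = 12
j = 12 * 1^(-1) mod 17 = 12

j = 12 (mod 17)


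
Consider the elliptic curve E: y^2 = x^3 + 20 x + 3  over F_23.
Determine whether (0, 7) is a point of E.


Check whether y^2 = x^3 + 20 x + 3 (mod 23) for (x, y) = (0, 7).
LHS: y^2 = 7^2 mod 23 = 3
RHS: x^3 + 20 x + 3 = 0^3 + 20*0 + 3 mod 23 = 3
LHS = RHS

Yes, on the curve


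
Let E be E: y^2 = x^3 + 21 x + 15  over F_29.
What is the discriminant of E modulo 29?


4 a^3 + 27 b^2 = 4*21^3 + 27*15^2 = 37044 + 6075 = 43119
Delta = -16 * (43119) = -689904
Delta mod 29 = 6

Delta = 6 (mod 29)


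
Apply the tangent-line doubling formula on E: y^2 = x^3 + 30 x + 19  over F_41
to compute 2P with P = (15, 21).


Doubling: s = (3 x1^2 + a) / (2 y1)
s = (3*15^2 + 30) / (2*21) mod 41 = 8
x3 = s^2 - 2 x1 mod 41 = 8^2 - 2*15 = 34
y3 = s (x1 - x3) - y1 mod 41 = 8 * (15 - 34) - 21 = 32

2P = (34, 32)


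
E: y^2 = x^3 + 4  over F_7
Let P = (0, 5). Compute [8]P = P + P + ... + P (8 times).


k = 8 = 1000_2 (binary, LSB first: 0001)
Double-and-add from P = (0, 5):
  bit 0 = 0: acc unchanged = O
  bit 1 = 0: acc unchanged = O
  bit 2 = 0: acc unchanged = O
  bit 3 = 1: acc = O + (0, 2) = (0, 2)

8P = (0, 2)


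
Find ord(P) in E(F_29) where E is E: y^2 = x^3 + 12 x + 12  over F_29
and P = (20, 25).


Compute successive multiples of P until we hit O:
  1P = (20, 25)
  2P = (24, 1)
  3P = (21, 10)
  4P = (10, 28)
  5P = (22, 22)
  6P = (11, 5)
  7P = (28, 12)
  8P = (14, 16)
  ... (continuing to 20P)
  20P = O

ord(P) = 20


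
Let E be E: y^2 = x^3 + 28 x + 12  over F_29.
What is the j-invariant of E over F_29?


Delta = -16(4 a^3 + 27 b^2) mod 29 = 3
-1728 * (4 a)^3 = -1728 * (4*28)^3 mod 29 = 15
j = 15 * 3^(-1) mod 29 = 5

j = 5 (mod 29)


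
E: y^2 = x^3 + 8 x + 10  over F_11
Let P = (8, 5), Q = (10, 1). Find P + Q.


P != Q, so use the chord formula.
s = (y2 - y1) / (x2 - x1) = (7) / (2) mod 11 = 9
x3 = s^2 - x1 - x2 mod 11 = 9^2 - 8 - 10 = 8
y3 = s (x1 - x3) - y1 mod 11 = 9 * (8 - 8) - 5 = 6

P + Q = (8, 6)


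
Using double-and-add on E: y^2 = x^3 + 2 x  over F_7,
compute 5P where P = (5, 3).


k = 5 = 101_2 (binary, LSB first: 101)
Double-and-add from P = (5, 3):
  bit 0 = 1: acc = O + (5, 3) = (5, 3)
  bit 1 = 0: acc unchanged = (5, 3)
  bit 2 = 1: acc = (5, 3) + (0, 0) = (6, 2)

5P = (6, 2)


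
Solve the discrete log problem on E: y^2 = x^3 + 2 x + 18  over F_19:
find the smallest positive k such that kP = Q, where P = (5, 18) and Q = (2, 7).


Enumerate multiples of P until we hit Q = (2, 7):
  1P = (5, 18)
  2P = (14, 15)
  3P = (17, 5)
  4P = (2, 12)
  5P = (16, 17)
  6P = (9, 10)
  7P = (9, 9)
  8P = (16, 2)
  9P = (2, 7)
Match found at i = 9.

k = 9


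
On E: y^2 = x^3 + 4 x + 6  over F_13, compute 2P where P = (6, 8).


Doubling: s = (3 x1^2 + a) / (2 y1)
s = (3*6^2 + 4) / (2*8) mod 13 = 7
x3 = s^2 - 2 x1 mod 13 = 7^2 - 2*6 = 11
y3 = s (x1 - x3) - y1 mod 13 = 7 * (6 - 11) - 8 = 9

2P = (11, 9)


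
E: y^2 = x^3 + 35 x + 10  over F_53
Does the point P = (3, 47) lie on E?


Check whether y^2 = x^3 + 35 x + 10 (mod 53) for (x, y) = (3, 47).
LHS: y^2 = 47^2 mod 53 = 36
RHS: x^3 + 35 x + 10 = 3^3 + 35*3 + 10 mod 53 = 36
LHS = RHS

Yes, on the curve


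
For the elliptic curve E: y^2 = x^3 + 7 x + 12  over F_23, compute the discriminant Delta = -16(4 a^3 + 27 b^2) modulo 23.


4 a^3 + 27 b^2 = 4*7^3 + 27*12^2 = 1372 + 3888 = 5260
Delta = -16 * (5260) = -84160
Delta mod 23 = 20

Delta = 20 (mod 23)


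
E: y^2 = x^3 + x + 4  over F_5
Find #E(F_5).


For each x in F_5, count y with y^2 = x^3 + 1 x + 4 mod 5:
  x = 0: RHS = 4, y in [2, 3]  -> 2 point(s)
  x = 1: RHS = 1, y in [1, 4]  -> 2 point(s)
  x = 2: RHS = 4, y in [2, 3]  -> 2 point(s)
  x = 3: RHS = 4, y in [2, 3]  -> 2 point(s)
Affine points: 8. Add the point at infinity: total = 9.

#E(F_5) = 9


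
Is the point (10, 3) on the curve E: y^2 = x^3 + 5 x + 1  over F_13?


Check whether y^2 = x^3 + 5 x + 1 (mod 13) for (x, y) = (10, 3).
LHS: y^2 = 3^2 mod 13 = 9
RHS: x^3 + 5 x + 1 = 10^3 + 5*10 + 1 mod 13 = 11
LHS != RHS

No, not on the curve


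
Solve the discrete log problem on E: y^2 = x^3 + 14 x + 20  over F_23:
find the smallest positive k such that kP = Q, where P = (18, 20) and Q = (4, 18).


Enumerate multiples of P until we hit Q = (4, 18):
  1P = (18, 20)
  2P = (16, 4)
  3P = (7, 22)
  4P = (14, 19)
  5P = (4, 18)
Match found at i = 5.

k = 5


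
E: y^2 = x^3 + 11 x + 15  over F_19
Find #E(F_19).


For each x in F_19, count y with y^2 = x^3 + 11 x + 15 mod 19:
  x = 2: RHS = 7, y in [8, 11]  -> 2 point(s)
  x = 4: RHS = 9, y in [3, 16]  -> 2 point(s)
  x = 5: RHS = 5, y in [9, 10]  -> 2 point(s)
  x = 7: RHS = 17, y in [6, 13]  -> 2 point(s)
  x = 8: RHS = 7, y in [8, 11]  -> 2 point(s)
  x = 9: RHS = 7, y in [8, 11]  -> 2 point(s)
  x = 10: RHS = 4, y in [2, 17]  -> 2 point(s)
  x = 11: RHS = 4, y in [2, 17]  -> 2 point(s)
  x = 14: RHS = 6, y in [5, 14]  -> 2 point(s)
  x = 17: RHS = 4, y in [2, 17]  -> 2 point(s)
Affine points: 20. Add the point at infinity: total = 21.

#E(F_19) = 21


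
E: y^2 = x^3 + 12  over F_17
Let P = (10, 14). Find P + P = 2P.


Doubling: s = (3 x1^2 + a) / (2 y1)
s = (3*10^2 + 0) / (2*14) mod 17 = 1
x3 = s^2 - 2 x1 mod 17 = 1^2 - 2*10 = 15
y3 = s (x1 - x3) - y1 mod 17 = 1 * (10 - 15) - 14 = 15

2P = (15, 15)


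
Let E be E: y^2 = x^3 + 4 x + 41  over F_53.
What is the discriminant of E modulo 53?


4 a^3 + 27 b^2 = 4*4^3 + 27*41^2 = 256 + 45387 = 45643
Delta = -16 * (45643) = -730288
Delta mod 53 = 52

Delta = 52 (mod 53)


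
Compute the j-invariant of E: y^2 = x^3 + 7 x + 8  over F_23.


Delta = -16(4 a^3 + 27 b^2) mod 23 = 11
-1728 * (4 a)^3 = -1728 * (4*7)^3 mod 23 = 16
j = 16 * 11^(-1) mod 23 = 14

j = 14 (mod 23)


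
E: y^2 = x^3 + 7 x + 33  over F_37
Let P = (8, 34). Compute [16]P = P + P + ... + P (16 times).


k = 16 = 10000_2 (binary, LSB first: 00001)
Double-and-add from P = (8, 34):
  bit 0 = 0: acc unchanged = O
  bit 1 = 0: acc unchanged = O
  bit 2 = 0: acc unchanged = O
  bit 3 = 0: acc unchanged = O
  bit 4 = 1: acc = O + (18, 21) = (18, 21)

16P = (18, 21)


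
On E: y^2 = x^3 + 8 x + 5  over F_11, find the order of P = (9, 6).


Compute successive multiples of P until we hit O:
  1P = (9, 6)
  2P = (8, 3)
  3P = (3, 1)
  4P = (0, 7)
  5P = (5, 7)
  6P = (6, 7)
  7P = (1, 6)
  8P = (1, 5)
  ... (continuing to 15P)
  15P = O

ord(P) = 15


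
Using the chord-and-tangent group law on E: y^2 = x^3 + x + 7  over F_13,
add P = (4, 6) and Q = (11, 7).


P != Q, so use the chord formula.
s = (y2 - y1) / (x2 - x1) = (1) / (7) mod 13 = 2
x3 = s^2 - x1 - x2 mod 13 = 2^2 - 4 - 11 = 2
y3 = s (x1 - x3) - y1 mod 13 = 2 * (4 - 2) - 6 = 11

P + Q = (2, 11)


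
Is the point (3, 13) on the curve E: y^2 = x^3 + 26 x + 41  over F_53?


Check whether y^2 = x^3 + 26 x + 41 (mod 53) for (x, y) = (3, 13).
LHS: y^2 = 13^2 mod 53 = 10
RHS: x^3 + 26 x + 41 = 3^3 + 26*3 + 41 mod 53 = 40
LHS != RHS

No, not on the curve


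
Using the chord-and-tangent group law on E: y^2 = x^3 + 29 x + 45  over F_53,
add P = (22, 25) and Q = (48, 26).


P != Q, so use the chord formula.
s = (y2 - y1) / (x2 - x1) = (1) / (26) mod 53 = 51
x3 = s^2 - x1 - x2 mod 53 = 51^2 - 22 - 48 = 40
y3 = s (x1 - x3) - y1 mod 53 = 51 * (22 - 40) - 25 = 11

P + Q = (40, 11)


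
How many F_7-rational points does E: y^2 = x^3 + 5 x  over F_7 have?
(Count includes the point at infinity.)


For each x in F_7, count y with y^2 = x^3 + 5 x + 0 mod 7:
  x = 0: RHS = 0, y in [0]  -> 1 point(s)
  x = 2: RHS = 4, y in [2, 5]  -> 2 point(s)
  x = 3: RHS = 0, y in [0]  -> 1 point(s)
  x = 4: RHS = 0, y in [0]  -> 1 point(s)
  x = 6: RHS = 1, y in [1, 6]  -> 2 point(s)
Affine points: 7. Add the point at infinity: total = 8.

#E(F_7) = 8


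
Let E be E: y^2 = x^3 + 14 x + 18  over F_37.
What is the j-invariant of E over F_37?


Delta = -16(4 a^3 + 27 b^2) mod 37 = 26
-1728 * (4 a)^3 = -1728 * (4*14)^3 mod 37 = 6
j = 6 * 26^(-1) mod 37 = 23

j = 23 (mod 37)


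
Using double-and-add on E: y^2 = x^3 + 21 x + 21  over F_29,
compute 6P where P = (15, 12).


k = 6 = 110_2 (binary, LSB first: 011)
Double-and-add from P = (15, 12):
  bit 0 = 0: acc unchanged = O
  bit 1 = 1: acc = O + (28, 17) = (28, 17)
  bit 2 = 1: acc = (28, 17) + (3, 16) = (18, 24)

6P = (18, 24)


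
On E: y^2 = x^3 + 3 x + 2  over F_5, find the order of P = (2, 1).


Compute successive multiples of P until we hit O:
  1P = (2, 1)
  2P = (1, 4)
  3P = (1, 1)
  4P = (2, 4)
  5P = O

ord(P) = 5


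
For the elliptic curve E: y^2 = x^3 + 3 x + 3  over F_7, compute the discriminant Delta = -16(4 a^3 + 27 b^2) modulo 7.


4 a^3 + 27 b^2 = 4*3^3 + 27*3^2 = 108 + 243 = 351
Delta = -16 * (351) = -5616
Delta mod 7 = 5

Delta = 5 (mod 7)


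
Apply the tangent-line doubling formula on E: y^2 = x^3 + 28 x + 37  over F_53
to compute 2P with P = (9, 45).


Doubling: s = (3 x1^2 + a) / (2 y1)
s = (3*9^2 + 28) / (2*45) mod 53 = 46
x3 = s^2 - 2 x1 mod 53 = 46^2 - 2*9 = 31
y3 = s (x1 - x3) - y1 mod 53 = 46 * (9 - 31) - 45 = 3

2P = (31, 3)


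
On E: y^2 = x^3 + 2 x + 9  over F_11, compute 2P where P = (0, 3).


Doubling: s = (3 x1^2 + a) / (2 y1)
s = (3*0^2 + 2) / (2*3) mod 11 = 4
x3 = s^2 - 2 x1 mod 11 = 4^2 - 2*0 = 5
y3 = s (x1 - x3) - y1 mod 11 = 4 * (0 - 5) - 3 = 10

2P = (5, 10)


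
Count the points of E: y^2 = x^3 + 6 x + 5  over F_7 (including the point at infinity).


For each x in F_7, count y with y^2 = x^3 + 6 x + 5 mod 7:
  x = 2: RHS = 4, y in [2, 5]  -> 2 point(s)
  x = 3: RHS = 1, y in [1, 6]  -> 2 point(s)
  x = 4: RHS = 2, y in [3, 4]  -> 2 point(s)
Affine points: 6. Add the point at infinity: total = 7.

#E(F_7) = 7


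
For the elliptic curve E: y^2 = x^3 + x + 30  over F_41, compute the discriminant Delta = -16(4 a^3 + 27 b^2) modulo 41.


4 a^3 + 27 b^2 = 4*1^3 + 27*30^2 = 4 + 24300 = 24304
Delta = -16 * (24304) = -388864
Delta mod 41 = 21

Delta = 21 (mod 41)


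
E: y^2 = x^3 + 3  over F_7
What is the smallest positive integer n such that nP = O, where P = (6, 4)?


Compute successive multiples of P until we hit O:
  1P = (6, 4)
  2P = (4, 2)
  3P = (5, 4)
  4P = (3, 3)
  5P = (2, 2)
  6P = (1, 2)
  7P = (1, 5)
  8P = (2, 5)
  ... (continuing to 13P)
  13P = O

ord(P) = 13


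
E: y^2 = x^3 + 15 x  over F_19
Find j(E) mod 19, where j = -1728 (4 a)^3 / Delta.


Delta = -16(4 a^3 + 27 b^2) mod 19 = 11
-1728 * (4 a)^3 = -1728 * (4*15)^3 mod 19 = 8
j = 8 * 11^(-1) mod 19 = 18

j = 18 (mod 19)


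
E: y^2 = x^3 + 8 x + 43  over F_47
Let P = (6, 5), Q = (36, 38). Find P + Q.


P != Q, so use the chord formula.
s = (y2 - y1) / (x2 - x1) = (33) / (30) mod 47 = 34
x3 = s^2 - x1 - x2 mod 47 = 34^2 - 6 - 36 = 33
y3 = s (x1 - x3) - y1 mod 47 = 34 * (6 - 33) - 5 = 17

P + Q = (33, 17)


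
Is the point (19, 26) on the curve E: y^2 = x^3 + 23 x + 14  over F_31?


Check whether y^2 = x^3 + 23 x + 14 (mod 31) for (x, y) = (19, 26).
LHS: y^2 = 26^2 mod 31 = 25
RHS: x^3 + 23 x + 14 = 19^3 + 23*19 + 14 mod 31 = 25
LHS = RHS

Yes, on the curve


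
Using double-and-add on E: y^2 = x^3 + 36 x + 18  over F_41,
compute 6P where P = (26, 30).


k = 6 = 110_2 (binary, LSB first: 011)
Double-and-add from P = (26, 30):
  bit 0 = 0: acc unchanged = O
  bit 1 = 1: acc = O + (26, 11) = (26, 11)
  bit 2 = 1: acc = (26, 11) + (26, 30) = O

6P = O


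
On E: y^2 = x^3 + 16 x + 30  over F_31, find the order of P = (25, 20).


Compute successive multiples of P until we hit O:
  1P = (25, 20)
  2P = (12, 11)
  3P = (2, 15)
  4P = (1, 27)
  5P = (6, 30)
  6P = (5, 7)
  7P = (17, 10)
  8P = (8, 9)
  ... (continuing to 33P)
  33P = O

ord(P) = 33


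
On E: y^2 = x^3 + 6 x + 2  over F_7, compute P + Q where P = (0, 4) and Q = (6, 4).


P != Q, so use the chord formula.
s = (y2 - y1) / (x2 - x1) = (0) / (6) mod 7 = 0
x3 = s^2 - x1 - x2 mod 7 = 0^2 - 0 - 6 = 1
y3 = s (x1 - x3) - y1 mod 7 = 0 * (0 - 1) - 4 = 3

P + Q = (1, 3)


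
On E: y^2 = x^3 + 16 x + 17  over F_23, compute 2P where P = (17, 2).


Doubling: s = (3 x1^2 + a) / (2 y1)
s = (3*17^2 + 16) / (2*2) mod 23 = 8
x3 = s^2 - 2 x1 mod 23 = 8^2 - 2*17 = 7
y3 = s (x1 - x3) - y1 mod 23 = 8 * (17 - 7) - 2 = 9

2P = (7, 9)


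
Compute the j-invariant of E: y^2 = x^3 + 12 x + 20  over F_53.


Delta = -16(4 a^3 + 27 b^2) mod 53 = 52
-1728 * (4 a)^3 = -1728 * (4*12)^3 mod 53 = 25
j = 25 * 52^(-1) mod 53 = 28

j = 28 (mod 53)


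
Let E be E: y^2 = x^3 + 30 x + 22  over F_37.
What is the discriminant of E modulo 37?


4 a^3 + 27 b^2 = 4*30^3 + 27*22^2 = 108000 + 13068 = 121068
Delta = -16 * (121068) = -1937088
Delta mod 37 = 10

Delta = 10 (mod 37)


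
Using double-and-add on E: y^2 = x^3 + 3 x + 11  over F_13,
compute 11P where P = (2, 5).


k = 11 = 1011_2 (binary, LSB first: 1101)
Double-and-add from P = (2, 5):
  bit 0 = 1: acc = O + (2, 5) = (2, 5)
  bit 1 = 1: acc = (2, 5) + (8, 12) = (4, 10)
  bit 2 = 0: acc unchanged = (4, 10)
  bit 3 = 1: acc = (4, 10) + (10, 12) = (2, 8)

11P = (2, 8)


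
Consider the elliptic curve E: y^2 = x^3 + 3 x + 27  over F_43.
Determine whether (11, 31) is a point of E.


Check whether y^2 = x^3 + 3 x + 27 (mod 43) for (x, y) = (11, 31).
LHS: y^2 = 31^2 mod 43 = 15
RHS: x^3 + 3 x + 27 = 11^3 + 3*11 + 27 mod 43 = 15
LHS = RHS

Yes, on the curve


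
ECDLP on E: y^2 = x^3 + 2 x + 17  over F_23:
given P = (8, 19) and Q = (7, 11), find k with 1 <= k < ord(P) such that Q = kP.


Enumerate multiples of P until we hit Q = (7, 11):
  1P = (8, 19)
  2P = (10, 18)
  3P = (11, 17)
  4P = (7, 11)
Match found at i = 4.

k = 4


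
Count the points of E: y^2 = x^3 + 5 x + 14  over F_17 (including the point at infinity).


For each x in F_17, count y with y^2 = x^3 + 5 x + 14 mod 17:
  x = 2: RHS = 15, y in [7, 10]  -> 2 point(s)
  x = 4: RHS = 13, y in [8, 9]  -> 2 point(s)
  x = 7: RHS = 1, y in [1, 16]  -> 2 point(s)
  x = 12: RHS = 0, y in [0]  -> 1 point(s)
  x = 13: RHS = 15, y in [7, 10]  -> 2 point(s)
  x = 15: RHS = 13, y in [8, 9]  -> 2 point(s)
  x = 16: RHS = 8, y in [5, 12]  -> 2 point(s)
Affine points: 13. Add the point at infinity: total = 14.

#E(F_17) = 14


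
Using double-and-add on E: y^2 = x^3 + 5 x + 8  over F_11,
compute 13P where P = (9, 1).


k = 13 = 1101_2 (binary, LSB first: 1011)
Double-and-add from P = (9, 1):
  bit 0 = 1: acc = O + (9, 1) = (9, 1)
  bit 1 = 0: acc unchanged = (9, 1)
  bit 2 = 1: acc = (9, 1) + (1, 6) = (5, 2)
  bit 3 = 1: acc = (5, 2) + (7, 1) = (2, 2)

13P = (2, 2)


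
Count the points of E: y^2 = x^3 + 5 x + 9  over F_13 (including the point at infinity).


For each x in F_13, count y with y^2 = x^3 + 5 x + 9 mod 13:
  x = 0: RHS = 9, y in [3, 10]  -> 2 point(s)
  x = 2: RHS = 1, y in [1, 12]  -> 2 point(s)
  x = 3: RHS = 12, y in [5, 8]  -> 2 point(s)
  x = 5: RHS = 3, y in [4, 9]  -> 2 point(s)
  x = 7: RHS = 10, y in [6, 7]  -> 2 point(s)
  x = 9: RHS = 3, y in [4, 9]  -> 2 point(s)
  x = 11: RHS = 4, y in [2, 11]  -> 2 point(s)
  x = 12: RHS = 3, y in [4, 9]  -> 2 point(s)
Affine points: 16. Add the point at infinity: total = 17.

#E(F_13) = 17


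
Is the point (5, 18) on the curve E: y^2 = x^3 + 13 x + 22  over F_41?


Check whether y^2 = x^3 + 13 x + 22 (mod 41) for (x, y) = (5, 18).
LHS: y^2 = 18^2 mod 41 = 37
RHS: x^3 + 13 x + 22 = 5^3 + 13*5 + 22 mod 41 = 7
LHS != RHS

No, not on the curve


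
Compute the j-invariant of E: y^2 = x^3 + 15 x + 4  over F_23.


Delta = -16(4 a^3 + 27 b^2) mod 23 = 4
-1728 * (4 a)^3 = -1728 * (4*15)^3 mod 23 = 2
j = 2 * 4^(-1) mod 23 = 12

j = 12 (mod 23)


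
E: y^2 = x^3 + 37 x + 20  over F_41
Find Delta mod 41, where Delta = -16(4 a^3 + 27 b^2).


4 a^3 + 27 b^2 = 4*37^3 + 27*20^2 = 202612 + 10800 = 213412
Delta = -16 * (213412) = -3414592
Delta mod 41 = 11

Delta = 11 (mod 41)


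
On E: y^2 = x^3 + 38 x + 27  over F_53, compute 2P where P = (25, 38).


Doubling: s = (3 x1^2 + a) / (2 y1)
s = (3*25^2 + 38) / (2*38) mod 53 = 44
x3 = s^2 - 2 x1 mod 53 = 44^2 - 2*25 = 31
y3 = s (x1 - x3) - y1 mod 53 = 44 * (25 - 31) - 38 = 16

2P = (31, 16)


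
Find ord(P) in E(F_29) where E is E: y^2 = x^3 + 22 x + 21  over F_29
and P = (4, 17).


Compute successive multiples of P until we hit O:
  1P = (4, 17)
  2P = (14, 17)
  3P = (11, 12)
  4P = (8, 19)
  5P = (10, 9)
  6P = (20, 14)
  7P = (9, 22)
  8P = (17, 28)
  ... (continuing to 22P)
  22P = O

ord(P) = 22


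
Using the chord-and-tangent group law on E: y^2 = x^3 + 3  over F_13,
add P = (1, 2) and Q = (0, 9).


P != Q, so use the chord formula.
s = (y2 - y1) / (x2 - x1) = (7) / (12) mod 13 = 6
x3 = s^2 - x1 - x2 mod 13 = 6^2 - 1 - 0 = 9
y3 = s (x1 - x3) - y1 mod 13 = 6 * (1 - 9) - 2 = 2

P + Q = (9, 2)


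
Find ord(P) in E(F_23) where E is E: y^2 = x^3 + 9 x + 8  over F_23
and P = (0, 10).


Compute successive multiples of P until we hit O:
  1P = (0, 10)
  2P = (9, 17)
  3P = (20, 0)
  4P = (9, 6)
  5P = (0, 13)
  6P = O

ord(P) = 6


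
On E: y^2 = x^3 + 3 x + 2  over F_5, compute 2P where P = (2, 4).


Doubling: s = (3 x1^2 + a) / (2 y1)
s = (3*2^2 + 3) / (2*4) mod 5 = 0
x3 = s^2 - 2 x1 mod 5 = 0^2 - 2*2 = 1
y3 = s (x1 - x3) - y1 mod 5 = 0 * (2 - 1) - 4 = 1

2P = (1, 1)


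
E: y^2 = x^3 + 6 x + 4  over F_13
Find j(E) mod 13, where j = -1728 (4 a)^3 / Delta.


Delta = -16(4 a^3 + 27 b^2) mod 13 = 12
-1728 * (4 a)^3 = -1728 * (4*6)^3 mod 13 = 5
j = 5 * 12^(-1) mod 13 = 8

j = 8 (mod 13)


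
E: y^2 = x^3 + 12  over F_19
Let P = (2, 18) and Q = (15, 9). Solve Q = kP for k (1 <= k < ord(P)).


Enumerate multiples of P until we hit Q = (15, 9):
  1P = (2, 18)
  2P = (13, 10)
  3P = (5, 17)
  4P = (10, 10)
  5P = (8, 7)
  6P = (15, 9)
Match found at i = 6.

k = 6


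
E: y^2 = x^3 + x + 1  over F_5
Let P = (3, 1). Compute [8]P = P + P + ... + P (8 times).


k = 8 = 1000_2 (binary, LSB first: 0001)
Double-and-add from P = (3, 1):
  bit 0 = 0: acc unchanged = O
  bit 1 = 0: acc unchanged = O
  bit 2 = 0: acc unchanged = O
  bit 3 = 1: acc = O + (3, 4) = (3, 4)

8P = (3, 4)


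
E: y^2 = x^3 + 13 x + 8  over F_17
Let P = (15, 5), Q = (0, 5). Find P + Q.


P != Q, so use the chord formula.
s = (y2 - y1) / (x2 - x1) = (0) / (2) mod 17 = 0
x3 = s^2 - x1 - x2 mod 17 = 0^2 - 15 - 0 = 2
y3 = s (x1 - x3) - y1 mod 17 = 0 * (15 - 2) - 5 = 12

P + Q = (2, 12)


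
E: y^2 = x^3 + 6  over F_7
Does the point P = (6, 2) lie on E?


Check whether y^2 = x^3 + 0 x + 6 (mod 7) for (x, y) = (6, 2).
LHS: y^2 = 2^2 mod 7 = 4
RHS: x^3 + 0 x + 6 = 6^3 + 0*6 + 6 mod 7 = 5
LHS != RHS

No, not on the curve


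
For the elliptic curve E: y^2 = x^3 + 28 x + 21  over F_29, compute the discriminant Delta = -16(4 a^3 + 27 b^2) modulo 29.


4 a^3 + 27 b^2 = 4*28^3 + 27*21^2 = 87808 + 11907 = 99715
Delta = -16 * (99715) = -1595440
Delta mod 29 = 24

Delta = 24 (mod 29)


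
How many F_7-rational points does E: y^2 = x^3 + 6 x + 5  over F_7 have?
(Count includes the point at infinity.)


For each x in F_7, count y with y^2 = x^3 + 6 x + 5 mod 7:
  x = 2: RHS = 4, y in [2, 5]  -> 2 point(s)
  x = 3: RHS = 1, y in [1, 6]  -> 2 point(s)
  x = 4: RHS = 2, y in [3, 4]  -> 2 point(s)
Affine points: 6. Add the point at infinity: total = 7.

#E(F_7) = 7


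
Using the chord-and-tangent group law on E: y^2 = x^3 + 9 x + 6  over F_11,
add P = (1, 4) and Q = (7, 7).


P != Q, so use the chord formula.
s = (y2 - y1) / (x2 - x1) = (3) / (6) mod 11 = 6
x3 = s^2 - x1 - x2 mod 11 = 6^2 - 1 - 7 = 6
y3 = s (x1 - x3) - y1 mod 11 = 6 * (1 - 6) - 4 = 10

P + Q = (6, 10)


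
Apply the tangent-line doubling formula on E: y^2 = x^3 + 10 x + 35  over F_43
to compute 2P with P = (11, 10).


Doubling: s = (3 x1^2 + a) / (2 y1)
s = (3*11^2 + 10) / (2*10) mod 43 = 38
x3 = s^2 - 2 x1 mod 43 = 38^2 - 2*11 = 3
y3 = s (x1 - x3) - y1 mod 43 = 38 * (11 - 3) - 10 = 36

2P = (3, 36)


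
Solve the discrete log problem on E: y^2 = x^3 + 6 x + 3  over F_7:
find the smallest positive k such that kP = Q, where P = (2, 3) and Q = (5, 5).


Enumerate multiples of P until we hit Q = (5, 5):
  1P = (2, 3)
  2P = (5, 2)
  3P = (4, 0)
  4P = (5, 5)
Match found at i = 4.

k = 4


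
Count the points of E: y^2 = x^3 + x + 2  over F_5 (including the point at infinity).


For each x in F_5, count y with y^2 = x^3 + 1 x + 2 mod 5:
  x = 1: RHS = 4, y in [2, 3]  -> 2 point(s)
  x = 4: RHS = 0, y in [0]  -> 1 point(s)
Affine points: 3. Add the point at infinity: total = 4.

#E(F_5) = 4


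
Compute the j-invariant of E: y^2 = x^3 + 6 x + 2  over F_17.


Delta = -16(4 a^3 + 27 b^2) mod 17 = 3
-1728 * (4 a)^3 = -1728 * (4*6)^3 mod 17 = 1
j = 1 * 3^(-1) mod 17 = 6

j = 6 (mod 17)


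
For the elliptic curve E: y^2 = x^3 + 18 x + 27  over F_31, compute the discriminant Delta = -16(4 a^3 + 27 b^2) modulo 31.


4 a^3 + 27 b^2 = 4*18^3 + 27*27^2 = 23328 + 19683 = 43011
Delta = -16 * (43011) = -688176
Delta mod 31 = 24

Delta = 24 (mod 31)


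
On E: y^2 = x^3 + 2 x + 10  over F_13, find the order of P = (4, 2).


Compute successive multiples of P until we hit O:
  1P = (4, 2)
  2P = (2, 10)
  3P = (10, 9)
  4P = (0, 7)
  5P = (0, 6)
  6P = (10, 4)
  7P = (2, 3)
  8P = (4, 11)
  ... (continuing to 9P)
  9P = O

ord(P) = 9


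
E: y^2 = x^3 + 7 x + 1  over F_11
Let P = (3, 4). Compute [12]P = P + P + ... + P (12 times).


k = 12 = 1100_2 (binary, LSB first: 0011)
Double-and-add from P = (3, 4):
  bit 0 = 0: acc unchanged = O
  bit 1 = 0: acc unchanged = O
  bit 2 = 1: acc = O + (0, 1) = (0, 1)
  bit 3 = 1: acc = (0, 1) + (4, 7) = (1, 3)

12P = (1, 3)


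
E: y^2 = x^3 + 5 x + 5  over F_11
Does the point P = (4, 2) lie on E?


Check whether y^2 = x^3 + 5 x + 5 (mod 11) for (x, y) = (4, 2).
LHS: y^2 = 2^2 mod 11 = 4
RHS: x^3 + 5 x + 5 = 4^3 + 5*4 + 5 mod 11 = 1
LHS != RHS

No, not on the curve


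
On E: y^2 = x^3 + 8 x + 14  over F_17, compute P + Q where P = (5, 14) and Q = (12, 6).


P != Q, so use the chord formula.
s = (y2 - y1) / (x2 - x1) = (9) / (7) mod 17 = 11
x3 = s^2 - x1 - x2 mod 17 = 11^2 - 5 - 12 = 2
y3 = s (x1 - x3) - y1 mod 17 = 11 * (5 - 2) - 14 = 2

P + Q = (2, 2)


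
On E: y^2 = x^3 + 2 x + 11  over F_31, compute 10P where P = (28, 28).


k = 10 = 1010_2 (binary, LSB first: 0101)
Double-and-add from P = (28, 28):
  bit 0 = 0: acc unchanged = O
  bit 1 = 1: acc = O + (13, 8) = (13, 8)
  bit 2 = 0: acc unchanged = (13, 8)
  bit 3 = 1: acc = (13, 8) + (27, 1) = (30, 16)

10P = (30, 16)


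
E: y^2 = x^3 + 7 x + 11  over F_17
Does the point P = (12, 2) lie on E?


Check whether y^2 = x^3 + 7 x + 11 (mod 17) for (x, y) = (12, 2).
LHS: y^2 = 2^2 mod 17 = 4
RHS: x^3 + 7 x + 11 = 12^3 + 7*12 + 11 mod 17 = 4
LHS = RHS

Yes, on the curve


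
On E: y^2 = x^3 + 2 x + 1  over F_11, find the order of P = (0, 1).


Compute successive multiples of P until we hit O:
  1P = (0, 1)
  2P = (1, 9)
  3P = (8, 1)
  4P = (3, 10)
  5P = (6, 3)
  6P = (10, 3)
  7P = (5, 9)
  8P = (9, 0)
  ... (continuing to 16P)
  16P = O

ord(P) = 16


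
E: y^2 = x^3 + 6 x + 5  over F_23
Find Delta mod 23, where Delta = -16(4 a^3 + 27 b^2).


4 a^3 + 27 b^2 = 4*6^3 + 27*5^2 = 864 + 675 = 1539
Delta = -16 * (1539) = -24624
Delta mod 23 = 9

Delta = 9 (mod 23)


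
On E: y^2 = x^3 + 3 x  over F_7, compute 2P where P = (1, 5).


Doubling: s = (3 x1^2 + a) / (2 y1)
s = (3*1^2 + 3) / (2*5) mod 7 = 2
x3 = s^2 - 2 x1 mod 7 = 2^2 - 2*1 = 2
y3 = s (x1 - x3) - y1 mod 7 = 2 * (1 - 2) - 5 = 0

2P = (2, 0)


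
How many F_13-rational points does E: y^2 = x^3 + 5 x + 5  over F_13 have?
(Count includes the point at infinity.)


For each x in F_13, count y with y^2 = x^3 + 5 x + 5 mod 13:
  x = 2: RHS = 10, y in [6, 7]  -> 2 point(s)
  x = 5: RHS = 12, y in [5, 8]  -> 2 point(s)
  x = 6: RHS = 4, y in [2, 11]  -> 2 point(s)
  x = 9: RHS = 12, y in [5, 8]  -> 2 point(s)
  x = 11: RHS = 0, y in [0]  -> 1 point(s)
  x = 12: RHS = 12, y in [5, 8]  -> 2 point(s)
Affine points: 11. Add the point at infinity: total = 12.

#E(F_13) = 12


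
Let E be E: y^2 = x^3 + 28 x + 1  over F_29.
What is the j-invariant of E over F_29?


Delta = -16(4 a^3 + 27 b^2) mod 29 = 9
-1728 * (4 a)^3 = -1728 * (4*28)^3 mod 29 = 15
j = 15 * 9^(-1) mod 29 = 21

j = 21 (mod 29)


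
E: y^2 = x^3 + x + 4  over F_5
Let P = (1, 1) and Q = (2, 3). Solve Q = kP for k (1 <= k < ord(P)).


Enumerate multiples of P until we hit Q = (2, 3):
  1P = (1, 1)
  2P = (2, 2)
  3P = (3, 2)
  4P = (0, 2)
  5P = (0, 3)
  6P = (3, 3)
  7P = (2, 3)
Match found at i = 7.

k = 7


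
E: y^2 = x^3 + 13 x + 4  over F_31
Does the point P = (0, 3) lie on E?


Check whether y^2 = x^3 + 13 x + 4 (mod 31) for (x, y) = (0, 3).
LHS: y^2 = 3^2 mod 31 = 9
RHS: x^3 + 13 x + 4 = 0^3 + 13*0 + 4 mod 31 = 4
LHS != RHS

No, not on the curve


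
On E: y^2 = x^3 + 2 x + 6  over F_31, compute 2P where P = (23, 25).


k = 2 = 10_2 (binary, LSB first: 01)
Double-and-add from P = (23, 25):
  bit 0 = 0: acc unchanged = O
  bit 1 = 1: acc = O + (13, 20) = (13, 20)

2P = (13, 20)


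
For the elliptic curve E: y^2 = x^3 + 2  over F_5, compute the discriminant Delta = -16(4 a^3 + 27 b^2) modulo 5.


4 a^3 + 27 b^2 = 4*0^3 + 27*2^2 = 0 + 108 = 108
Delta = -16 * (108) = -1728
Delta mod 5 = 2

Delta = 2 (mod 5)


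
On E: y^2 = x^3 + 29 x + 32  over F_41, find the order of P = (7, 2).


Compute successive multiples of P until we hit O:
  1P = (7, 2)
  2P = (36, 34)
  3P = (37, 37)
  4P = (20, 17)
  5P = (18, 20)
  6P = (18, 21)
  7P = (20, 24)
  8P = (37, 4)
  ... (continuing to 11P)
  11P = O

ord(P) = 11


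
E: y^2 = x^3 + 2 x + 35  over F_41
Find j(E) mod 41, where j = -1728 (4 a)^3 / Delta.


Delta = -16(4 a^3 + 27 b^2) mod 41 = 8
-1728 * (4 a)^3 = -1728 * (4*2)^3 mod 41 = 3
j = 3 * 8^(-1) mod 41 = 26

j = 26 (mod 41)


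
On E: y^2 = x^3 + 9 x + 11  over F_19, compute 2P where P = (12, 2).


Doubling: s = (3 x1^2 + a) / (2 y1)
s = (3*12^2 + 9) / (2*2) mod 19 = 1
x3 = s^2 - 2 x1 mod 19 = 1^2 - 2*12 = 15
y3 = s (x1 - x3) - y1 mod 19 = 1 * (12 - 15) - 2 = 14

2P = (15, 14)


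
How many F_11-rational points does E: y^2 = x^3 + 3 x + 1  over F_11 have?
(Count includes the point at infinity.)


For each x in F_11, count y with y^2 = x^3 + 3 x + 1 mod 11:
  x = 0: RHS = 1, y in [1, 10]  -> 2 point(s)
  x = 1: RHS = 5, y in [4, 7]  -> 2 point(s)
  x = 2: RHS = 4, y in [2, 9]  -> 2 point(s)
  x = 3: RHS = 4, y in [2, 9]  -> 2 point(s)
  x = 4: RHS = 0, y in [0]  -> 1 point(s)
  x = 5: RHS = 9, y in [3, 8]  -> 2 point(s)
  x = 6: RHS = 4, y in [2, 9]  -> 2 point(s)
  x = 8: RHS = 9, y in [3, 8]  -> 2 point(s)
  x = 9: RHS = 9, y in [3, 8]  -> 2 point(s)
Affine points: 17. Add the point at infinity: total = 18.

#E(F_11) = 18


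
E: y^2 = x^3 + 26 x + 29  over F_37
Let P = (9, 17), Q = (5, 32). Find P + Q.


P != Q, so use the chord formula.
s = (y2 - y1) / (x2 - x1) = (15) / (33) mod 37 = 24
x3 = s^2 - x1 - x2 mod 37 = 24^2 - 9 - 5 = 7
y3 = s (x1 - x3) - y1 mod 37 = 24 * (9 - 7) - 17 = 31

P + Q = (7, 31)


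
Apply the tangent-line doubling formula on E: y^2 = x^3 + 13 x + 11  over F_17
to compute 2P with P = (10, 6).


Doubling: s = (3 x1^2 + a) / (2 y1)
s = (3*10^2 + 13) / (2*6) mod 17 = 2
x3 = s^2 - 2 x1 mod 17 = 2^2 - 2*10 = 1
y3 = s (x1 - x3) - y1 mod 17 = 2 * (10 - 1) - 6 = 12

2P = (1, 12)


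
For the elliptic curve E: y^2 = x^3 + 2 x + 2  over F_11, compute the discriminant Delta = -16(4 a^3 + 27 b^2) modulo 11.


4 a^3 + 27 b^2 = 4*2^3 + 27*2^2 = 32 + 108 = 140
Delta = -16 * (140) = -2240
Delta mod 11 = 4

Delta = 4 (mod 11)


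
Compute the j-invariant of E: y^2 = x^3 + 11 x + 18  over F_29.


Delta = -16(4 a^3 + 27 b^2) mod 29 = 4
-1728 * (4 a)^3 = -1728 * (4*11)^3 mod 29 = 16
j = 16 * 4^(-1) mod 29 = 4

j = 4 (mod 29)


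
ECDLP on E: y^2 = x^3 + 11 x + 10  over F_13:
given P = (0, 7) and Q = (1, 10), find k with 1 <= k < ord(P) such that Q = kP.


Enumerate multiples of P until we hit Q = (1, 10):
  1P = (0, 7)
  2P = (4, 1)
  3P = (8, 5)
  4P = (1, 3)
  5P = (2, 1)
  6P = (7, 1)
  7P = (7, 12)
  8P = (2, 12)
  9P = (1, 10)
Match found at i = 9.

k = 9


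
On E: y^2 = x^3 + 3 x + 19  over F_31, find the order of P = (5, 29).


Compute successive multiples of P until we hit O:
  1P = (5, 29)
  2P = (6, 6)
  3P = (22, 21)
  4P = (29, 6)
  5P = (4, 23)
  6P = (27, 25)
  7P = (8, 11)
  8P = (23, 17)
  ... (continuing to 34P)
  34P = O

ord(P) = 34


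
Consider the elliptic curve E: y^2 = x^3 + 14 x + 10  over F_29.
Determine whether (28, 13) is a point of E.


Check whether y^2 = x^3 + 14 x + 10 (mod 29) for (x, y) = (28, 13).
LHS: y^2 = 13^2 mod 29 = 24
RHS: x^3 + 14 x + 10 = 28^3 + 14*28 + 10 mod 29 = 24
LHS = RHS

Yes, on the curve


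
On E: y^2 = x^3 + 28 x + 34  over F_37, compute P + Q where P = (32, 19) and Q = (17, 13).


P != Q, so use the chord formula.
s = (y2 - y1) / (x2 - x1) = (31) / (22) mod 37 = 30
x3 = s^2 - x1 - x2 mod 37 = 30^2 - 32 - 17 = 0
y3 = s (x1 - x3) - y1 mod 37 = 30 * (32 - 0) - 19 = 16

P + Q = (0, 16)


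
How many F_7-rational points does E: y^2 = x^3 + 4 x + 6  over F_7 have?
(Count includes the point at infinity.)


For each x in F_7, count y with y^2 = x^3 + 4 x + 6 mod 7:
  x = 1: RHS = 4, y in [2, 5]  -> 2 point(s)
  x = 2: RHS = 1, y in [1, 6]  -> 2 point(s)
  x = 4: RHS = 2, y in [3, 4]  -> 2 point(s)
  x = 5: RHS = 4, y in [2, 5]  -> 2 point(s)
  x = 6: RHS = 1, y in [1, 6]  -> 2 point(s)
Affine points: 10. Add the point at infinity: total = 11.

#E(F_7) = 11


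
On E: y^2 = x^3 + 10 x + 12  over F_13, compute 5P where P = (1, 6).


k = 5 = 101_2 (binary, LSB first: 101)
Double-and-add from P = (1, 6):
  bit 0 = 1: acc = O + (1, 6) = (1, 6)
  bit 1 = 0: acc unchanged = (1, 6)
  bit 2 = 1: acc = (1, 6) + (7, 3) = (2, 1)

5P = (2, 1)


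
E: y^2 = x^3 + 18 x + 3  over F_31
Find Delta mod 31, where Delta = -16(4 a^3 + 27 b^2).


4 a^3 + 27 b^2 = 4*18^3 + 27*3^2 = 23328 + 243 = 23571
Delta = -16 * (23571) = -377136
Delta mod 31 = 10

Delta = 10 (mod 31)


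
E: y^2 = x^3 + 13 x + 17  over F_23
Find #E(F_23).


For each x in F_23, count y with y^2 = x^3 + 13 x + 17 mod 23:
  x = 1: RHS = 8, y in [10, 13]  -> 2 point(s)
  x = 4: RHS = 18, y in [8, 15]  -> 2 point(s)
  x = 5: RHS = 0, y in [0]  -> 1 point(s)
  x = 6: RHS = 12, y in [9, 14]  -> 2 point(s)
  x = 8: RHS = 12, y in [9, 14]  -> 2 point(s)
  x = 9: RHS = 12, y in [9, 14]  -> 2 point(s)
  x = 19: RHS = 16, y in [4, 19]  -> 2 point(s)
  x = 21: RHS = 6, y in [11, 12]  -> 2 point(s)
  x = 22: RHS = 3, y in [7, 16]  -> 2 point(s)
Affine points: 17. Add the point at infinity: total = 18.

#E(F_23) = 18


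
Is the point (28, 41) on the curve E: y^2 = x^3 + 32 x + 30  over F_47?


Check whether y^2 = x^3 + 32 x + 30 (mod 47) for (x, y) = (28, 41).
LHS: y^2 = 41^2 mod 47 = 36
RHS: x^3 + 32 x + 30 = 28^3 + 32*28 + 30 mod 47 = 36
LHS = RHS

Yes, on the curve


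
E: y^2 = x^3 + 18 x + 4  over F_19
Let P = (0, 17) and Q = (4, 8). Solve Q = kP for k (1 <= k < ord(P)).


Enumerate multiples of P until we hit Q = (4, 8):
  1P = (0, 17)
  2P = (6, 10)
  3P = (17, 6)
  4P = (18, 17)
  5P = (1, 2)
  6P = (15, 18)
  7P = (10, 14)
  8P = (7, 6)
  9P = (4, 11)
  10P = (3, 16)
  11P = (14, 13)
  12P = (14, 6)
  13P = (3, 3)
  14P = (4, 8)
Match found at i = 14.

k = 14


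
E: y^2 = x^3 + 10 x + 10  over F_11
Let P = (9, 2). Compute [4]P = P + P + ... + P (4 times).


k = 4 = 100_2 (binary, LSB first: 001)
Double-and-add from P = (9, 2):
  bit 0 = 0: acc unchanged = O
  bit 1 = 0: acc unchanged = O
  bit 2 = 1: acc = O + (7, 7) = (7, 7)

4P = (7, 7)


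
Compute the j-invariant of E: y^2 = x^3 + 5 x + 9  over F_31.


Delta = -16(4 a^3 + 27 b^2) mod 31 = 5
-1728 * (4 a)^3 = -1728 * (4*5)^3 mod 31 = 16
j = 16 * 5^(-1) mod 31 = 28

j = 28 (mod 31)


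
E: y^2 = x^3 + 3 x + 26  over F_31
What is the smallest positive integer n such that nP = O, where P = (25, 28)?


Compute successive multiples of P until we hit O:
  1P = (25, 28)
  2P = (21, 22)
  3P = (26, 17)
  4P = (8, 2)
  5P = (16, 4)
  6P = (4, 28)
  7P = (2, 3)
  8P = (22, 13)
  ... (continuing to 26P)
  26P = O

ord(P) = 26


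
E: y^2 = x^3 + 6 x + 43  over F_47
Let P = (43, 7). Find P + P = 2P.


Doubling: s = (3 x1^2 + a) / (2 y1)
s = (3*43^2 + 6) / (2*7) mod 47 = 24
x3 = s^2 - 2 x1 mod 47 = 24^2 - 2*43 = 20
y3 = s (x1 - x3) - y1 mod 47 = 24 * (43 - 20) - 7 = 28

2P = (20, 28)


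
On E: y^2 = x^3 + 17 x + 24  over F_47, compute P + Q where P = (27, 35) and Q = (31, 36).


P != Q, so use the chord formula.
s = (y2 - y1) / (x2 - x1) = (1) / (4) mod 47 = 12
x3 = s^2 - x1 - x2 mod 47 = 12^2 - 27 - 31 = 39
y3 = s (x1 - x3) - y1 mod 47 = 12 * (27 - 39) - 35 = 9

P + Q = (39, 9)


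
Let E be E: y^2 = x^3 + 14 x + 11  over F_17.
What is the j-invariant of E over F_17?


Delta = -16(4 a^3 + 27 b^2) mod 17 = 14
-1728 * (4 a)^3 = -1728 * (4*14)^3 mod 17 = 2
j = 2 * 14^(-1) mod 17 = 5

j = 5 (mod 17)


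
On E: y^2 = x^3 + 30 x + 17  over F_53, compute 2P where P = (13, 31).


Doubling: s = (3 x1^2 + a) / (2 y1)
s = (3*13^2 + 30) / (2*31) mod 53 = 42
x3 = s^2 - 2 x1 mod 53 = 42^2 - 2*13 = 42
y3 = s (x1 - x3) - y1 mod 53 = 42 * (13 - 42) - 31 = 23

2P = (42, 23)


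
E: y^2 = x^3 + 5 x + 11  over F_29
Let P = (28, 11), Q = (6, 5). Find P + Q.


P != Q, so use the chord formula.
s = (y2 - y1) / (x2 - x1) = (23) / (7) mod 29 = 24
x3 = s^2 - x1 - x2 mod 29 = 24^2 - 28 - 6 = 20
y3 = s (x1 - x3) - y1 mod 29 = 24 * (28 - 20) - 11 = 7

P + Q = (20, 7)


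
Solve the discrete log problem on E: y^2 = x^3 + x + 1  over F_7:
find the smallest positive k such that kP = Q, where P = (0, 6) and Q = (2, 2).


Enumerate multiples of P until we hit Q = (2, 2):
  1P = (0, 6)
  2P = (2, 2)
Match found at i = 2.

k = 2


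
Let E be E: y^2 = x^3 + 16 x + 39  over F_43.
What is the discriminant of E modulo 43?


4 a^3 + 27 b^2 = 4*16^3 + 27*39^2 = 16384 + 41067 = 57451
Delta = -16 * (57451) = -919216
Delta mod 43 = 38

Delta = 38 (mod 43)


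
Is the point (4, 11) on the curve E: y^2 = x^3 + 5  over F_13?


Check whether y^2 = x^3 + 0 x + 5 (mod 13) for (x, y) = (4, 11).
LHS: y^2 = 11^2 mod 13 = 4
RHS: x^3 + 0 x + 5 = 4^3 + 0*4 + 5 mod 13 = 4
LHS = RHS

Yes, on the curve


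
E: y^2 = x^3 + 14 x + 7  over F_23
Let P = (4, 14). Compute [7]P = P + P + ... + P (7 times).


k = 7 = 111_2 (binary, LSB first: 111)
Double-and-add from P = (4, 14):
  bit 0 = 1: acc = O + (4, 14) = (4, 14)
  bit 1 = 1: acc = (4, 14) + (5, 15) = (15, 21)
  bit 2 = 1: acc = (15, 21) + (16, 16) = (17, 12)

7P = (17, 12)


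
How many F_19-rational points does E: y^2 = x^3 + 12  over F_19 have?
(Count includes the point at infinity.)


For each x in F_19, count y with y^2 = x^3 + 0 x + 12 mod 19:
  x = 2: RHS = 1, y in [1, 18]  -> 2 point(s)
  x = 3: RHS = 1, y in [1, 18]  -> 2 point(s)
  x = 4: RHS = 0, y in [0]  -> 1 point(s)
  x = 5: RHS = 4, y in [2, 17]  -> 2 point(s)
  x = 6: RHS = 0, y in [0]  -> 1 point(s)
  x = 8: RHS = 11, y in [7, 12]  -> 2 point(s)
  x = 9: RHS = 0, y in [0]  -> 1 point(s)
  x = 10: RHS = 5, y in [9, 10]  -> 2 point(s)
  x = 12: RHS = 11, y in [7, 12]  -> 2 point(s)
  x = 13: RHS = 5, y in [9, 10]  -> 2 point(s)
  x = 14: RHS = 1, y in [1, 18]  -> 2 point(s)
  x = 15: RHS = 5, y in [9, 10]  -> 2 point(s)
  x = 16: RHS = 4, y in [2, 17]  -> 2 point(s)
  x = 17: RHS = 4, y in [2, 17]  -> 2 point(s)
  x = 18: RHS = 11, y in [7, 12]  -> 2 point(s)
Affine points: 27. Add the point at infinity: total = 28.

#E(F_19) = 28


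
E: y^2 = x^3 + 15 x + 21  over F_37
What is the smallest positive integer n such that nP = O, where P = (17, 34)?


Compute successive multiples of P until we hit O:
  1P = (17, 34)
  2P = (4, 16)
  3P = (5, 31)
  4P = (22, 11)
  5P = (31, 23)
  6P = (0, 24)
  7P = (11, 0)
  8P = (0, 13)
  ... (continuing to 14P)
  14P = O

ord(P) = 14


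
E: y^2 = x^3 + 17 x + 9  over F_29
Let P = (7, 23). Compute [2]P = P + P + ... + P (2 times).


k = 2 = 10_2 (binary, LSB first: 01)
Double-and-add from P = (7, 23):
  bit 0 = 0: acc unchanged = O
  bit 1 = 1: acc = O + (2, 15) = (2, 15)

2P = (2, 15)


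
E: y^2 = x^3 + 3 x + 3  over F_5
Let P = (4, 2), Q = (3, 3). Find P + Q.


P != Q, so use the chord formula.
s = (y2 - y1) / (x2 - x1) = (1) / (4) mod 5 = 4
x3 = s^2 - x1 - x2 mod 5 = 4^2 - 4 - 3 = 4
y3 = s (x1 - x3) - y1 mod 5 = 4 * (4 - 4) - 2 = 3

P + Q = (4, 3)


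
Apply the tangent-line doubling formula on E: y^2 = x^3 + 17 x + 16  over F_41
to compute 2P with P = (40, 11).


Doubling: s = (3 x1^2 + a) / (2 y1)
s = (3*40^2 + 17) / (2*11) mod 41 = 27
x3 = s^2 - 2 x1 mod 41 = 27^2 - 2*40 = 34
y3 = s (x1 - x3) - y1 mod 41 = 27 * (40 - 34) - 11 = 28

2P = (34, 28)
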